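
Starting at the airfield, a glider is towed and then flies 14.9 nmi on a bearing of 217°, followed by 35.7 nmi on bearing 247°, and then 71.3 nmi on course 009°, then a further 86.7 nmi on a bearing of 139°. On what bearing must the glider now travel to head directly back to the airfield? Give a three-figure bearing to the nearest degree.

Leg 1 (217°, 14.9 nmi): east 14.9 sin 217° = -8.97, north 14.9 cos 217° = -11.90
Leg 2 (247°, 35.7 nmi): east 35.7 sin 247° = -32.86, north 35.7 cos 247° = -13.95
Leg 3 (009°, 71.3 nmi): east 71.3 sin 9° = 11.15, north 71.3 cos 9° = 70.42
Leg 4 (139°, 86.7 nmi): east 86.7 sin 139° = 56.88, north 86.7 cos 139° = -65.43
Net displacement: 26.21 east, -20.86 north. Direction back to start is (-26.21, 20.86): bearing = atan2(-26.21, 20.86) mod 360° = 308.52° ≈ 309°.

309°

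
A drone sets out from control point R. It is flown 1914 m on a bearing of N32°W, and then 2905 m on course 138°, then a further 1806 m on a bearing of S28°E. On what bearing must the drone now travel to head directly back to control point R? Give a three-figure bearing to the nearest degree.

320°

Leg 1 (N32°W, 1914 m): east 1914 sin 328° = -1014.27, north 1914 cos 328° = 1623.16
Leg 2 (138°, 2905 m): east 2905 sin 138° = 1943.82, north 2905 cos 138° = -2158.84
Leg 3 (S28°E, 1806 m): east 1806 sin 152° = 847.87, north 1806 cos 152° = -1594.60
Net displacement: 1777.42 east, -2130.28 north. Direction back to start is (-1777.42, 2130.28): bearing = atan2(-1777.42, 2130.28) mod 360° = 320.16° ≈ 320°.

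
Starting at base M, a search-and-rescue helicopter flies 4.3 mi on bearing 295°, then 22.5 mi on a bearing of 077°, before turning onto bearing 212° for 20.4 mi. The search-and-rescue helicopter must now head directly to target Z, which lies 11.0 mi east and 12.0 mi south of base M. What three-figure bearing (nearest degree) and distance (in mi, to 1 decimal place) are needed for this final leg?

Leg 1 (295°, 4.3 mi): east 4.3 sin 295° = -3.90, north 4.3 cos 295° = 1.82
Leg 2 (077°, 22.5 mi): east 22.5 sin 77° = 21.92, north 22.5 cos 77° = 5.06
Leg 3 (212°, 20.4 mi): east 20.4 sin 212° = -10.81, north 20.4 cos 212° = -17.30
Current position: (7.22, -10.42). Target: (11.0, -12.0). Remaining: Δeast = 3.78, Δnorth = -1.58.
Bearing = atan2(3.78, -1.58) mod 360° = 112.64°; distance = √((3.78)² + (-1.58)²) = 4.100 mi.

113°, 4.1 mi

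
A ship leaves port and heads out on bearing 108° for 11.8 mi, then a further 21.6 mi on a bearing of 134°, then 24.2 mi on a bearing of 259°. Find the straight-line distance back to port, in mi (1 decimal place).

23.5 mi

Leg 1 (108°, 11.8 mi): east 11.8 sin 108° = 11.22, north 11.8 cos 108° = -3.65
Leg 2 (134°, 21.6 mi): east 21.6 sin 134° = 15.54, north 21.6 cos 134° = -15.00
Leg 3 (259°, 24.2 mi): east 24.2 sin 259° = -23.76, north 24.2 cos 259° = -4.62
Net: 3.00 east, -23.27 north. Distance = √((3.00)² + (-23.27)²) = 23.462 mi.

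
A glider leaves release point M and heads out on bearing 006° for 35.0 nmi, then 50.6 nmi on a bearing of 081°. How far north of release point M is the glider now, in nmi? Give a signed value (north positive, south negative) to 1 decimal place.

Leg 1 (006°, 35.0 nmi): east 35.0 sin 6° = 3.66, north 35.0 cos 6° = 34.81
Leg 2 (081°, 50.6 nmi): east 50.6 sin 81° = 49.98, north 50.6 cos 81° = 7.92
Net north component: 42.72 nmi.

42.7 nmi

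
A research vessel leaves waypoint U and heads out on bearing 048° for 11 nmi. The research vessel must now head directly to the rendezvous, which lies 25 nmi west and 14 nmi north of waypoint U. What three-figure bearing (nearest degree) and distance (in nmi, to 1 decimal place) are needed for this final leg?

Leg 1 (048°, 11 nmi): east 11 sin 48° = 8.17, north 11 cos 48° = 7.36
Current position: (8.17, 7.36). Target: (-25, 14). Remaining: Δeast = -33.17, Δnorth = 6.64.
Bearing = atan2(-33.17, 6.64) mod 360° = 281.32°; distance = √((-33.17)² + (6.64)²) = 33.832 nmi.

281°, 33.8 nmi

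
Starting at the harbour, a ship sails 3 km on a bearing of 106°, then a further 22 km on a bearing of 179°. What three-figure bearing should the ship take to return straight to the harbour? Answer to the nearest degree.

352°

Leg 1 (106°, 3 km): east 3 sin 106° = 2.88, north 3 cos 106° = -0.83
Leg 2 (179°, 22 km): east 22 sin 179° = 0.38, north 22 cos 179° = -22.00
Net displacement: 3.27 east, -22.82 north. Direction back to start is (-3.27, 22.82): bearing = atan2(-3.27, 22.82) mod 360° = 351.85° ≈ 352°.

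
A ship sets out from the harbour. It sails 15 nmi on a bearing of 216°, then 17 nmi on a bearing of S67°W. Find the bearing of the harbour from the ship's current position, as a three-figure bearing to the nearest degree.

052°

Leg 1 (216°, 15 nmi): east 15 sin 216° = -8.82, north 15 cos 216° = -12.14
Leg 2 (S67°W, 17 nmi): east 17 sin 247° = -15.65, north 17 cos 247° = -6.64
Net displacement: -24.47 east, -18.78 north. Direction back to start is (24.47, 18.78): bearing = atan2(24.47, 18.78) mod 360° = 52.49° ≈ 052°.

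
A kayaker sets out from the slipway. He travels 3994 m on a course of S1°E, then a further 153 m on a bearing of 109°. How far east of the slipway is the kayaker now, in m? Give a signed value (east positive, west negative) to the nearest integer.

Leg 1 (S1°E, 3994 m): east 3994 sin 179° = 69.70, north 3994 cos 179° = -3993.39
Leg 2 (109°, 153 m): east 153 sin 109° = 144.66, north 153 cos 109° = -49.81
Net east component: 214.37 m.

214 m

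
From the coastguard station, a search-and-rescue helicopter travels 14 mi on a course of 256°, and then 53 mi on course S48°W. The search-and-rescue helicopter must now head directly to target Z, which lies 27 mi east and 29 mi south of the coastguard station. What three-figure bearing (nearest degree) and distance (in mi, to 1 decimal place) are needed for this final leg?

083°, 80.6 mi

Leg 1 (256°, 14 mi): east 14 sin 256° = -13.58, north 14 cos 256° = -3.39
Leg 2 (S48°W, 53 mi): east 53 sin 228° = -39.39, north 53 cos 228° = -35.46
Current position: (-52.97, -38.85). Target: (27, -29). Remaining: Δeast = 79.97, Δnorth = 9.85.
Bearing = atan2(79.97, 9.85) mod 360° = 82.98°; distance = √((79.97)² + (9.85)²) = 80.575 mi.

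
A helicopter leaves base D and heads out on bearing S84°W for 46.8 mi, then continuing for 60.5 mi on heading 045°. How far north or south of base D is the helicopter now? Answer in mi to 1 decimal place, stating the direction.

Leg 1 (S84°W, 46.8 mi): east 46.8 sin 264° = -46.54, north 46.8 cos 264° = -4.89
Leg 2 (045°, 60.5 mi): east 60.5 sin 45° = 42.78, north 60.5 cos 45° = 42.78
Net north component: 37.89 mi.

37.9 mi north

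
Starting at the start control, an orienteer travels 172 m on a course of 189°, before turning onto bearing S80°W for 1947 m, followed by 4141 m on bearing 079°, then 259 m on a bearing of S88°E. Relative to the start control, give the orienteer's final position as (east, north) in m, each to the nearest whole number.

Leg 1 (189°, 172 m): east 172 sin 189° = -26.91, north 172 cos 189° = -169.88
Leg 2 (S80°W, 1947 m): east 1947 sin 260° = -1917.42, north 1947 cos 260° = -338.09
Leg 3 (079°, 4141 m): east 4141 sin 79° = 4064.92, north 4141 cos 79° = 790.14
Leg 4 (S88°E, 259 m): east 259 sin 92° = 258.84, north 259 cos 92° = -9.04
Summing: 2379.43 m east, 273.13 m north → (2379, 273).

(2379, 273)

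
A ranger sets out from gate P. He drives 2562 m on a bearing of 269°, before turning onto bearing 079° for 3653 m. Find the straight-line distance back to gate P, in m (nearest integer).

1214 m

Leg 1 (269°, 2562 m): east 2562 sin 269° = -2561.61, north 2562 cos 269° = -44.71
Leg 2 (079°, 3653 m): east 3653 sin 79° = 3585.88, north 3653 cos 79° = 697.03
Net: 1024.27 east, 652.31 north. Distance = √((1024.27)² + (652.31)²) = 1214.351 m.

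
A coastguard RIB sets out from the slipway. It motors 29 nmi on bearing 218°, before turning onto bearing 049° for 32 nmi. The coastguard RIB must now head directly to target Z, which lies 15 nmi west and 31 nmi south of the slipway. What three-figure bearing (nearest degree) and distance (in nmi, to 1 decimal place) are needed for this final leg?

Leg 1 (218°, 29 nmi): east 29 sin 218° = -17.85, north 29 cos 218° = -22.85
Leg 2 (049°, 32 nmi): east 32 sin 49° = 24.15, north 32 cos 49° = 20.99
Current position: (6.30, -1.86). Target: (-15, -31). Remaining: Δeast = -21.30, Δnorth = -29.14.
Bearing = atan2(-21.30, -29.14) mod 360° = 216.16°; distance = √((-21.30)² + (-29.14)²) = 36.094 nmi.

216°, 36.1 nmi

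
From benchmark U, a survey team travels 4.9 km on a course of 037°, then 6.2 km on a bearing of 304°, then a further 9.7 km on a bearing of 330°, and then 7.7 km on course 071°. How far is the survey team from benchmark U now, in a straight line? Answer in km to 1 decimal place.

Leg 1 (037°, 4.9 km): east 4.9 sin 37° = 2.95, north 4.9 cos 37° = 3.91
Leg 2 (304°, 6.2 km): east 6.2 sin 304° = -5.14, north 6.2 cos 304° = 3.47
Leg 3 (330°, 9.7 km): east 9.7 sin 330° = -4.85, north 9.7 cos 330° = 8.40
Leg 4 (071°, 7.7 km): east 7.7 sin 71° = 7.28, north 7.7 cos 71° = 2.51
Net: 0.24 east, 18.29 north. Distance = √((0.24)² + (18.29)²) = 18.289 km.

18.3 km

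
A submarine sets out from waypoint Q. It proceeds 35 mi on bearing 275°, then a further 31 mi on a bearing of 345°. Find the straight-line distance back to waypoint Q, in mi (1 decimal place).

Leg 1 (275°, 35 mi): east 35 sin 275° = -34.87, north 35 cos 275° = 3.05
Leg 2 (345°, 31 mi): east 31 sin 345° = -8.02, north 31 cos 345° = 29.94
Net: -42.89 east, 32.99 north. Distance = √((-42.89)² + (32.99)²) = 54.113 mi.

54.1 mi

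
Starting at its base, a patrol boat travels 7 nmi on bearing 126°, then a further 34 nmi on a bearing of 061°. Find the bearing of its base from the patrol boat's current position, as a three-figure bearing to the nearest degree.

251°

Leg 1 (126°, 7 nmi): east 7 sin 126° = 5.66, north 7 cos 126° = -4.11
Leg 2 (061°, 34 nmi): east 34 sin 61° = 29.74, north 34 cos 61° = 16.48
Net displacement: 35.40 east, 12.37 north. Direction back to start is (-35.40, -12.37): bearing = atan2(-35.40, -12.37) mod 360° = 250.74° ≈ 251°.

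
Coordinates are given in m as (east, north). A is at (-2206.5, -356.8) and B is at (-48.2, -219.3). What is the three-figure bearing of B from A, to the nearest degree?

Δeast = -48.2 − -2206.5 = 2158.30; Δnorth = -219.3 − -356.8 = 137.50.
Bearing = atan2(Δeast, Δnorth) mod 360° = 86.35° ≈ 086°.

086°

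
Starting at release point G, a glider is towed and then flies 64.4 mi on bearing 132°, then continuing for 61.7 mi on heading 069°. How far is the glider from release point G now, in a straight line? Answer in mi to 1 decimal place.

Leg 1 (132°, 64.4 mi): east 64.4 sin 132° = 47.86, north 64.4 cos 132° = -43.09
Leg 2 (069°, 61.7 mi): east 61.7 sin 69° = 57.60, north 61.7 cos 69° = 22.11
Net: 105.46 east, -20.98 north. Distance = √((105.46)² + (-20.98)²) = 107.527 mi.

107.5 mi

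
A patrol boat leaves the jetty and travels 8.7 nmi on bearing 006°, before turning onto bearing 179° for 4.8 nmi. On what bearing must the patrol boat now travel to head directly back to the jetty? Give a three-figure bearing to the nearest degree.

194°

Leg 1 (006°, 8.7 nmi): east 8.7 sin 6° = 0.91, north 8.7 cos 6° = 8.65
Leg 2 (179°, 4.8 nmi): east 4.8 sin 179° = 0.08, north 4.8 cos 179° = -4.80
Net displacement: 0.99 east, 3.85 north. Direction back to start is (-0.99, -3.85): bearing = atan2(-0.99, -3.85) mod 360° = 194.45° ≈ 194°.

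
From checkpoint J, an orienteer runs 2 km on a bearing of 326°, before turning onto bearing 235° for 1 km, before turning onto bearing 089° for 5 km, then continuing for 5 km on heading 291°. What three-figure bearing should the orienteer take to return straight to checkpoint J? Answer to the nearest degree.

152°

Leg 1 (326°, 2 km): east 2 sin 326° = -1.12, north 2 cos 326° = 1.66
Leg 2 (235°, 1 km): east 1 sin 235° = -0.82, north 1 cos 235° = -0.57
Leg 3 (089°, 5 km): east 5 sin 89° = 5.00, north 5 cos 89° = 0.09
Leg 4 (291°, 5 km): east 5 sin 291° = -4.67, north 5 cos 291° = 1.79
Net displacement: -1.61 east, 2.96 north. Direction back to start is (1.61, -2.96): bearing = atan2(1.61, -2.96) mod 360° = 151.54° ≈ 152°.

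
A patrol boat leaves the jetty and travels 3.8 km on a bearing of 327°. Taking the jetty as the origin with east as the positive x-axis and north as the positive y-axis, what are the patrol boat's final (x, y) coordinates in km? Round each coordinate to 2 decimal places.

(-2.07, 3.19)

Leg 1 (327°, 3.8 km): east 3.8 sin 327° = -2.07, north 3.8 cos 327° = 3.19
Summing: -2.07 km east, 3.19 km north → (-2.07, 3.19).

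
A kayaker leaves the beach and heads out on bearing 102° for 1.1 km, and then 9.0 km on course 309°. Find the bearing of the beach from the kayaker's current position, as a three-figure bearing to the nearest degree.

Leg 1 (102°, 1.1 km): east 1.1 sin 102° = 1.08, north 1.1 cos 102° = -0.23
Leg 2 (309°, 9.0 km): east 9.0 sin 309° = -6.99, north 9.0 cos 309° = 5.66
Net displacement: -5.92 east, 5.44 north. Direction back to start is (5.92, -5.44): bearing = atan2(5.92, -5.44) mod 360° = 132.56° ≈ 133°.

133°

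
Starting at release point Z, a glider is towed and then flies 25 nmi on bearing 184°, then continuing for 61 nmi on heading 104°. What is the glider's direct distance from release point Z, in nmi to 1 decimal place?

69.8 nmi

Leg 1 (184°, 25 nmi): east 25 sin 184° = -1.74, north 25 cos 184° = -24.94
Leg 2 (104°, 61 nmi): east 61 sin 104° = 59.19, north 61 cos 104° = -14.76
Net: 57.44 east, -39.70 north. Distance = √((57.44)² + (-39.70)²) = 69.826 nmi.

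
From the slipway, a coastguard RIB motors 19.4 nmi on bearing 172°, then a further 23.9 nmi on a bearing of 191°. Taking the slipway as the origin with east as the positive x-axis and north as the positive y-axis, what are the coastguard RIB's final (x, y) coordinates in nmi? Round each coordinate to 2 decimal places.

Leg 1 (172°, 19.4 nmi): east 19.4 sin 172° = 2.70, north 19.4 cos 172° = -19.21
Leg 2 (191°, 23.9 nmi): east 23.9 sin 191° = -4.56, north 23.9 cos 191° = -23.46
Summing: -1.86 nmi east, -42.67 nmi north → (-1.86, -42.67).

(-1.86, -42.67)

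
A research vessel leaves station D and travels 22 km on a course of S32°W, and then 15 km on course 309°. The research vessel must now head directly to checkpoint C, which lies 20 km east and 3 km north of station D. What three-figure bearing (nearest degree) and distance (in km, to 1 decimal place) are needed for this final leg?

Leg 1 (S32°W, 22 km): east 22 sin 212° = -11.66, north 22 cos 212° = -18.66
Leg 2 (309°, 15 km): east 15 sin 309° = -11.66, north 15 cos 309° = 9.44
Current position: (-23.32, -9.22). Target: (20, 3). Remaining: Δeast = 43.32, Δnorth = 12.22.
Bearing = atan2(43.32, 12.22) mod 360° = 74.25°; distance = √((43.32)² + (12.22)²) = 45.005 km.

074°, 45.0 km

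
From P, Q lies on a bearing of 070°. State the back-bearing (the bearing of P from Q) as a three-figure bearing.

Back-bearing = 070° + 180° = 250°.

250°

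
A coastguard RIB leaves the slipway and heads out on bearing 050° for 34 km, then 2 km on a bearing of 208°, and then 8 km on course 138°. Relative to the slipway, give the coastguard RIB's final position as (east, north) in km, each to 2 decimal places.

(30.46, 14.14)

Leg 1 (050°, 34 km): east 34 sin 50° = 26.05, north 34 cos 50° = 21.85
Leg 2 (208°, 2 km): east 2 sin 208° = -0.94, north 2 cos 208° = -1.77
Leg 3 (138°, 8 km): east 8 sin 138° = 5.35, north 8 cos 138° = -5.95
Summing: 30.46 km east, 14.14 km north → (30.46, 14.14).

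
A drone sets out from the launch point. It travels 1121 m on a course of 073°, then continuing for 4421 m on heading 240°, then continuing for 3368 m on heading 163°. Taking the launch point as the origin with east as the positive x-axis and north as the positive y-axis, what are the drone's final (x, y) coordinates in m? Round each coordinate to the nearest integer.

Leg 1 (073°, 1121 m): east 1121 sin 73° = 1072.02, north 1121 cos 73° = 327.75
Leg 2 (240°, 4421 m): east 4421 sin 240° = -3828.70, north 4421 cos 240° = -2210.50
Leg 3 (163°, 3368 m): east 3368 sin 163° = 984.71, north 3368 cos 163° = -3220.83
Summing: -1771.97 m east, -5103.59 m north → (-1772, -5104).

(-1772, -5104)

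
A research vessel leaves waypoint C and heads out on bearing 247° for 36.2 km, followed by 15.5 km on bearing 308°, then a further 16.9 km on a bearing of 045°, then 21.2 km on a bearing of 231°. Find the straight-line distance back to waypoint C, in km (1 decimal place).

Leg 1 (247°, 36.2 km): east 36.2 sin 247° = -33.32, north 36.2 cos 247° = -14.14
Leg 2 (308°, 15.5 km): east 15.5 sin 308° = -12.21, north 15.5 cos 308° = 9.54
Leg 3 (045°, 16.9 km): east 16.9 sin 45° = 11.95, north 16.9 cos 45° = 11.95
Leg 4 (231°, 21.2 km): east 21.2 sin 231° = -16.48, north 21.2 cos 231° = -13.34
Net: -50.06 east, -5.99 north. Distance = √((-50.06)² + (-5.99)²) = 50.419 km.

50.4 km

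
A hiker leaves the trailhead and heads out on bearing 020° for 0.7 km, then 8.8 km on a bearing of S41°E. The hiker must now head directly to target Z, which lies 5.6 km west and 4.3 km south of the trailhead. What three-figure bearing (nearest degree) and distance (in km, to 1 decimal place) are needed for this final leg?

278°, 11.7 km

Leg 1 (020°, 0.7 km): east 0.7 sin 20° = 0.24, north 0.7 cos 20° = 0.66
Leg 2 (S41°E, 8.8 km): east 8.8 sin 139° = 5.77, north 8.8 cos 139° = -6.64
Current position: (6.01, -5.98). Target: (-5.6, -4.3). Remaining: Δeast = -11.61, Δnorth = 1.68.
Bearing = atan2(-11.61, 1.68) mod 360° = 278.25°; distance = √((-11.61)² + (1.68)²) = 11.734 km.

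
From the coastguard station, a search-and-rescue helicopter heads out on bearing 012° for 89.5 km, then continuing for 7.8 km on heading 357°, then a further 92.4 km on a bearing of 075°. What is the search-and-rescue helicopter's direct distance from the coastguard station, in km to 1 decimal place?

Leg 1 (012°, 89.5 km): east 89.5 sin 12° = 18.61, north 89.5 cos 12° = 87.54
Leg 2 (357°, 7.8 km): east 7.8 sin 357° = -0.41, north 7.8 cos 357° = 7.79
Leg 3 (075°, 92.4 km): east 92.4 sin 75° = 89.25, north 92.4 cos 75° = 23.91
Net: 107.45 east, 119.25 north. Distance = √((107.45)² + (119.25)²) = 160.518 km.

160.5 km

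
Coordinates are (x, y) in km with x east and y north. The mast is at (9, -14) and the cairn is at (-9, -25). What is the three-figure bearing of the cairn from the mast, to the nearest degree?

239°

Δeast = -9 − 9 = -18.00; Δnorth = -25 − -14 = -11.00.
Bearing = atan2(Δeast, Δnorth) mod 360° = 238.57° ≈ 239°.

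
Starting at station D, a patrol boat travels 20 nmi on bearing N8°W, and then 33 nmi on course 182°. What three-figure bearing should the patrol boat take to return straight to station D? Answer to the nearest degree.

017°

Leg 1 (N8°W, 20 nmi): east 20 sin 352° = -2.78, north 20 cos 352° = 19.81
Leg 2 (182°, 33 nmi): east 33 sin 182° = -1.15, north 33 cos 182° = -32.98
Net displacement: -3.94 east, -13.17 north. Direction back to start is (3.94, 13.17): bearing = atan2(3.94, 13.17) mod 360° = 16.63° ≈ 017°.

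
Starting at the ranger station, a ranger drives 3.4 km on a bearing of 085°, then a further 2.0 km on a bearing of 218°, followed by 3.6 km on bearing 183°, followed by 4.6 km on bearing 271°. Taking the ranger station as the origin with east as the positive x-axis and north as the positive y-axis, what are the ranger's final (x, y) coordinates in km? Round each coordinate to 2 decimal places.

Leg 1 (085°, 3.4 km): east 3.4 sin 85° = 3.39, north 3.4 cos 85° = 0.30
Leg 2 (218°, 2.0 km): east 2.0 sin 218° = -1.23, north 2.0 cos 218° = -1.58
Leg 3 (183°, 3.6 km): east 3.6 sin 183° = -0.19, north 3.6 cos 183° = -3.60
Leg 4 (271°, 4.6 km): east 4.6 sin 271° = -4.60, north 4.6 cos 271° = 0.08
Summing: -2.63 km east, -4.79 km north → (-2.63, -4.79).

(-2.63, -4.79)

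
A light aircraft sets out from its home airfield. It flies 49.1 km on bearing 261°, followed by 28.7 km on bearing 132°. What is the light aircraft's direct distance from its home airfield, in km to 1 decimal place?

38.2 km

Leg 1 (261°, 49.1 km): east 49.1 sin 261° = -48.50, north 49.1 cos 261° = -7.68
Leg 2 (132°, 28.7 km): east 28.7 sin 132° = 21.33, north 28.7 cos 132° = -19.20
Net: -27.17 east, -26.88 north. Distance = √((-27.17)² + (-26.88)²) = 38.221 km.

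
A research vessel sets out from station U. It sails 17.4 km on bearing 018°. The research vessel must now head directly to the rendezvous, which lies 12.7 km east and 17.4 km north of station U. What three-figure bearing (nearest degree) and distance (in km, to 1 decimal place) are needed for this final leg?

083°, 7.4 km

Leg 1 (018°, 17.4 km): east 17.4 sin 18° = 5.38, north 17.4 cos 18° = 16.55
Current position: (5.38, 16.55). Target: (12.7, 17.4). Remaining: Δeast = 7.32, Δnorth = 0.85.
Bearing = atan2(7.32, 0.85) mod 360° = 83.37°; distance = √((7.32)² + (0.85)²) = 7.372 km.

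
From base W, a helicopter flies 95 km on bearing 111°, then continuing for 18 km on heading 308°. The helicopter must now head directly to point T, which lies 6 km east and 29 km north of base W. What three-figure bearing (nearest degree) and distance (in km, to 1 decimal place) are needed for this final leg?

Leg 1 (111°, 95 km): east 95 sin 111° = 88.69, north 95 cos 111° = -34.04
Leg 2 (308°, 18 km): east 18 sin 308° = -14.18, north 18 cos 308° = 11.08
Current position: (74.51, -22.96). Target: (6, 29). Remaining: Δeast = -68.51, Δnorth = 51.96.
Bearing = atan2(-68.51, 51.96) mod 360° = 307.18°; distance = √((-68.51)² + (51.96)²) = 85.984 km.

307°, 86.0 km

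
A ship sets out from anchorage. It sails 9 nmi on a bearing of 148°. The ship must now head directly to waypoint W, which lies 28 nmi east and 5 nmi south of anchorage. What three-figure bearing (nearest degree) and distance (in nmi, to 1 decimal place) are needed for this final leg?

Leg 1 (148°, 9 nmi): east 9 sin 148° = 4.77, north 9 cos 148° = -7.63
Current position: (4.77, -7.63). Target: (28, -5). Remaining: Δeast = 23.23, Δnorth = 2.63.
Bearing = atan2(23.23, 2.63) mod 360° = 83.54°; distance = √((23.23)² + (2.63)²) = 23.379 nmi.

084°, 23.4 nmi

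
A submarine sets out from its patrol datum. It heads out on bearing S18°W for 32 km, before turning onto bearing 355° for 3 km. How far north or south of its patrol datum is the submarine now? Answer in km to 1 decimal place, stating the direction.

27.4 km south

Leg 1 (S18°W, 32 km): east 32 sin 198° = -9.89, north 32 cos 198° = -30.43
Leg 2 (355°, 3 km): east 3 sin 355° = -0.26, north 3 cos 355° = 2.99
Net north component: -27.45 km.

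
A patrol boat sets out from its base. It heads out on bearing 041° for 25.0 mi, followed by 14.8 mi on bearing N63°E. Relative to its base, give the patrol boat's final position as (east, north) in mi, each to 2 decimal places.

Leg 1 (041°, 25.0 mi): east 25.0 sin 41° = 16.40, north 25.0 cos 41° = 18.87
Leg 2 (N63°E, 14.8 mi): east 14.8 sin 63° = 13.19, north 14.8 cos 63° = 6.72
Summing: 29.59 mi east, 25.59 mi north → (29.59, 25.59).

(29.59, 25.59)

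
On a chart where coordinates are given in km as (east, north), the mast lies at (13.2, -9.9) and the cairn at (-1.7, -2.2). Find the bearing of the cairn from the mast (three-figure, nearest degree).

297°

Δeast = -1.7 − 13.2 = -14.90; Δnorth = -2.2 − -9.9 = 7.70.
Bearing = atan2(Δeast, Δnorth) mod 360° = 297.33° ≈ 297°.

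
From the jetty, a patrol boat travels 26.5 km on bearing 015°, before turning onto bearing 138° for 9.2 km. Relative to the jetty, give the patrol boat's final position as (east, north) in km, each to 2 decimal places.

Leg 1 (015°, 26.5 km): east 26.5 sin 15° = 6.86, north 26.5 cos 15° = 25.60
Leg 2 (138°, 9.2 km): east 9.2 sin 138° = 6.16, north 9.2 cos 138° = -6.84
Summing: 13.01 km east, 18.76 km north → (13.01, 18.76).

(13.01, 18.76)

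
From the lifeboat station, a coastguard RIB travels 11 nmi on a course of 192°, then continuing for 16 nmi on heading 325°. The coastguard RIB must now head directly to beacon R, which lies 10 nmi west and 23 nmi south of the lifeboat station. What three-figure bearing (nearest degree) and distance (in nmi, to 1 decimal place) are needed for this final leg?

177°, 25.4 nmi

Leg 1 (192°, 11 nmi): east 11 sin 192° = -2.29, north 11 cos 192° = -10.76
Leg 2 (325°, 16 nmi): east 16 sin 325° = -9.18, north 16 cos 325° = 13.11
Current position: (-11.46, 2.35). Target: (-10, -23). Remaining: Δeast = 1.46, Δnorth = -25.35.
Bearing = atan2(1.46, -25.35) mod 360° = 176.69°; distance = √((1.46)² + (-25.35)²) = 25.389 nmi.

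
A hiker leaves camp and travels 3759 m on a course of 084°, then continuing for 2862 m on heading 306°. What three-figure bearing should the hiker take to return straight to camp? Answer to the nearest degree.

Leg 1 (084°, 3759 m): east 3759 sin 84° = 3738.41, north 3759 cos 84° = 392.92
Leg 2 (306°, 2862 m): east 2862 sin 306° = -2315.41, north 2862 cos 306° = 1682.24
Net displacement: 1423.00 east, 2075.16 north. Direction back to start is (-1423.00, -2075.16): bearing = atan2(-1423.00, -2075.16) mod 360° = 214.44° ≈ 214°.

214°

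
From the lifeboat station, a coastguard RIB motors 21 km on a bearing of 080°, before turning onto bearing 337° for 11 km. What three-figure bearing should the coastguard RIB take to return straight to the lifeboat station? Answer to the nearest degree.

Leg 1 (080°, 21 km): east 21 sin 80° = 20.68, north 21 cos 80° = 3.65
Leg 2 (337°, 11 km): east 11 sin 337° = -4.30, north 11 cos 337° = 10.13
Net displacement: 16.38 east, 13.77 north. Direction back to start is (-16.38, -13.77): bearing = atan2(-16.38, -13.77) mod 360° = 229.95° ≈ 230°.

230°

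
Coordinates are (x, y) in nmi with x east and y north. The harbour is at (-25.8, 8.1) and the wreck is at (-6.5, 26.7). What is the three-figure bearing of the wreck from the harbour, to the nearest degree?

Δeast = -6.5 − -25.8 = 19.30; Δnorth = 26.7 − 8.1 = 18.60.
Bearing = atan2(Δeast, Δnorth) mod 360° = 46.06° ≈ 046°.

046°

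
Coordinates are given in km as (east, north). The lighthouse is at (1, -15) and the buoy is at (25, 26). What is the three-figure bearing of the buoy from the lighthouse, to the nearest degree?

030°

Δeast = 25 − 1 = 24.00; Δnorth = 26 − -15 = 41.00.
Bearing = atan2(Δeast, Δnorth) mod 360° = 30.34° ≈ 030°.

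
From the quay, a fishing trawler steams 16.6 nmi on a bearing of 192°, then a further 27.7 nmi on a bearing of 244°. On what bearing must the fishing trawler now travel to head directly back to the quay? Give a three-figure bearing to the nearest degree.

Leg 1 (192°, 16.6 nmi): east 16.6 sin 192° = -3.45, north 16.6 cos 192° = -16.24
Leg 2 (244°, 27.7 nmi): east 27.7 sin 244° = -24.90, north 27.7 cos 244° = -12.14
Net displacement: -28.35 east, -28.38 north. Direction back to start is (28.35, 28.38): bearing = atan2(28.35, 28.38) mod 360° = 44.97° ≈ 045°.

045°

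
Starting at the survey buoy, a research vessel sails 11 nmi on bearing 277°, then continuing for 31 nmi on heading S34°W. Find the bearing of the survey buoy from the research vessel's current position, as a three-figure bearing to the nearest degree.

Leg 1 (277°, 11 nmi): east 11 sin 277° = -10.92, north 11 cos 277° = 1.34
Leg 2 (S34°W, 31 nmi): east 31 sin 214° = -17.33, north 31 cos 214° = -25.70
Net displacement: -28.25 east, -24.36 north. Direction back to start is (28.25, 24.36): bearing = atan2(28.25, 24.36) mod 360° = 49.23° ≈ 049°.

049°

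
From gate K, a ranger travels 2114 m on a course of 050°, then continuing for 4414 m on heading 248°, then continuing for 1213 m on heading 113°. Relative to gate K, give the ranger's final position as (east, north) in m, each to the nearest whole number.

(-1357, -769)

Leg 1 (050°, 2114 m): east 2114 sin 50° = 1619.42, north 2114 cos 50° = 1358.85
Leg 2 (248°, 4414 m): east 4414 sin 248° = -4092.59, north 4414 cos 248° = -1653.51
Leg 3 (113°, 1213 m): east 1213 sin 113° = 1116.57, north 1213 cos 113° = -473.96
Summing: -1356.60 m east, -768.62 m north → (-1357, -769).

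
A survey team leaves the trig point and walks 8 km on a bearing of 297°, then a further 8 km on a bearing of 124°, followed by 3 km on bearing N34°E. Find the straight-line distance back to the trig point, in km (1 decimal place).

Leg 1 (297°, 8 km): east 8 sin 297° = -7.13, north 8 cos 297° = 3.63
Leg 2 (124°, 8 km): east 8 sin 124° = 6.63, north 8 cos 124° = -4.47
Leg 3 (N34°E, 3 km): east 3 sin 34° = 1.68, north 3 cos 34° = 2.49
Net: 1.18 east, 1.65 north. Distance = √((1.18)² + (1.65)²) = 2.026 km.

2.0 km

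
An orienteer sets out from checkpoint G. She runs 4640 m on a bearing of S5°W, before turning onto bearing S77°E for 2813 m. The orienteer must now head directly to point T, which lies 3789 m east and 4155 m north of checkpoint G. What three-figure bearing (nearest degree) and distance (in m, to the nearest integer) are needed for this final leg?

009°, 9522 m

Leg 1 (S5°W, 4640 m): east 4640 sin 185° = -404.40, north 4640 cos 185° = -4622.34
Leg 2 (S77°E, 2813 m): east 2813 sin 103° = 2740.90, north 2813 cos 103° = -632.79
Current position: (2336.50, -5255.13). Target: (3789, 4155). Remaining: Δeast = 1452.50, Δnorth = 9410.13.
Bearing = atan2(1452.50, 9410.13) mod 360° = 8.77°; distance = √((1452.50)² + (9410.13)²) = 9521.571 m.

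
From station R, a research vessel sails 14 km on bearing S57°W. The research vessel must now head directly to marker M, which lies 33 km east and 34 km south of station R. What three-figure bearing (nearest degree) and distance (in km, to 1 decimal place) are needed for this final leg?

121°, 51.9 km

Leg 1 (S57°W, 14 km): east 14 sin 237° = -11.74, north 14 cos 237° = -7.62
Current position: (-11.74, -7.62). Target: (33, -34). Remaining: Δeast = 44.74, Δnorth = -26.38.
Bearing = atan2(44.74, -26.38) mod 360° = 120.52°; distance = √((44.74)² + (-26.38)²) = 51.937 km.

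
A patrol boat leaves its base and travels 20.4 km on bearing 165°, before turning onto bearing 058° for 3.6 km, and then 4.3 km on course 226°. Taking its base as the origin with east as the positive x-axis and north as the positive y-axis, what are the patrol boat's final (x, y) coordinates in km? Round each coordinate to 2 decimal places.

(5.24, -20.78)

Leg 1 (165°, 20.4 km): east 20.4 sin 165° = 5.28, north 20.4 cos 165° = -19.70
Leg 2 (058°, 3.6 km): east 3.6 sin 58° = 3.05, north 3.6 cos 58° = 1.91
Leg 3 (226°, 4.3 km): east 4.3 sin 226° = -3.09, north 4.3 cos 226° = -2.99
Summing: 5.24 km east, -20.78 km north → (5.24, -20.78).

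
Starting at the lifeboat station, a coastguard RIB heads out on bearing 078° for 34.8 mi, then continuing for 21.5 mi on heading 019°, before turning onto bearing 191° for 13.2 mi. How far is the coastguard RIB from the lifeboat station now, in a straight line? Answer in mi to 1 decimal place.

Leg 1 (078°, 34.8 mi): east 34.8 sin 78° = 34.04, north 34.8 cos 78° = 7.24
Leg 2 (019°, 21.5 mi): east 21.5 sin 19° = 7.00, north 21.5 cos 19° = 20.33
Leg 3 (191°, 13.2 mi): east 13.2 sin 191° = -2.52, north 13.2 cos 191° = -12.96
Net: 38.52 east, 14.61 north. Distance = √((38.52)² + (14.61)²) = 41.197 mi.

41.2 mi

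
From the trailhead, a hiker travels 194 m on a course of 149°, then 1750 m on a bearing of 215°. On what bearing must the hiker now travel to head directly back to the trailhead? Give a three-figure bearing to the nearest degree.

029°

Leg 1 (149°, 194 m): east 194 sin 149° = 99.92, north 194 cos 149° = -166.29
Leg 2 (215°, 1750 m): east 1750 sin 215° = -1003.76, north 1750 cos 215° = -1433.52
Net displacement: -903.84 east, -1599.81 north. Direction back to start is (903.84, 1599.81): bearing = atan2(903.84, 1599.81) mod 360° = 29.47° ≈ 029°.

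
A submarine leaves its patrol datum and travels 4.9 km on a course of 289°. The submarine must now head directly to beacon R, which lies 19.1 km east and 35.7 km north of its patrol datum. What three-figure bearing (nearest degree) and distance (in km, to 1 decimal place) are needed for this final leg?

Leg 1 (289°, 4.9 km): east 4.9 sin 289° = -4.63, north 4.9 cos 289° = 1.60
Current position: (-4.63, 1.60). Target: (19.1, 35.7). Remaining: Δeast = 23.73, Δnorth = 34.10.
Bearing = atan2(23.73, 34.10) mod 360° = 34.83°; distance = √((23.73)² + (34.10)²) = 41.550 km.

035°, 41.5 km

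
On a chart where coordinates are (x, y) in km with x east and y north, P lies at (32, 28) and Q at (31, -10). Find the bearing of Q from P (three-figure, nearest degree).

Δeast = 31 − 32 = -1.00; Δnorth = -10 − 28 = -38.00.
Bearing = atan2(Δeast, Δnorth) mod 360° = 181.51° ≈ 182°.

182°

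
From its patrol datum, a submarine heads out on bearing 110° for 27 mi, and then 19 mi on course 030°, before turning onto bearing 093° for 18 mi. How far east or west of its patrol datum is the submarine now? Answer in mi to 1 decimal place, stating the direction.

52.8 mi east

Leg 1 (110°, 27 mi): east 27 sin 110° = 25.37, north 27 cos 110° = -9.23
Leg 2 (030°, 19 mi): east 19 sin 30° = 9.50, north 19 cos 30° = 16.45
Leg 3 (093°, 18 mi): east 18 sin 93° = 17.98, north 18 cos 93° = -0.94
Net east component: 52.85 mi.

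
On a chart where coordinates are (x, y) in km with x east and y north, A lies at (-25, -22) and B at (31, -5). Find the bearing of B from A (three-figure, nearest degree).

073°

Δeast = 31 − -25 = 56.00; Δnorth = -5 − -22 = 17.00.
Bearing = atan2(Δeast, Δnorth) mod 360° = 73.11° ≈ 073°.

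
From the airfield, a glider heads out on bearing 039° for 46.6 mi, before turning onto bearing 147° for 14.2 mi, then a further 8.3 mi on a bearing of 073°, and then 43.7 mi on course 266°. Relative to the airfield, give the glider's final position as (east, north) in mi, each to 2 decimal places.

(1.40, 23.68)

Leg 1 (039°, 46.6 mi): east 46.6 sin 39° = 29.33, north 46.6 cos 39° = 36.22
Leg 2 (147°, 14.2 mi): east 14.2 sin 147° = 7.73, north 14.2 cos 147° = -11.91
Leg 3 (073°, 8.3 mi): east 8.3 sin 73° = 7.94, north 8.3 cos 73° = 2.43
Leg 4 (266°, 43.7 mi): east 43.7 sin 266° = -43.59, north 43.7 cos 266° = -3.05
Summing: 1.40 mi east, 23.68 mi north → (1.40, 23.68).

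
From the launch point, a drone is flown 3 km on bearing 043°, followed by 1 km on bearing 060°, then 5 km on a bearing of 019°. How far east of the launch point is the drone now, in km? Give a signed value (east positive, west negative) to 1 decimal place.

4.5 km

Leg 1 (043°, 3 km): east 3 sin 43° = 2.05, north 3 cos 43° = 2.19
Leg 2 (060°, 1 km): east 1 sin 60° = 0.87, north 1 cos 60° = 0.50
Leg 3 (019°, 5 km): east 5 sin 19° = 1.63, north 5 cos 19° = 4.73
Net east component: 4.54 km.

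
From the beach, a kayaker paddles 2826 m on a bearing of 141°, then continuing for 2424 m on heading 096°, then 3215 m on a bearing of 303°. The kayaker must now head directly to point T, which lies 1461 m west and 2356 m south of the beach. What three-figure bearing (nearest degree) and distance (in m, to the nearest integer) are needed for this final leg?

241°, 3387 m

Leg 1 (141°, 2826 m): east 2826 sin 141° = 1778.46, north 2826 cos 141° = -2196.21
Leg 2 (096°, 2424 m): east 2424 sin 96° = 2410.72, north 2424 cos 96° = -253.38
Leg 3 (303°, 3215 m): east 3215 sin 303° = -2696.33, north 3215 cos 303° = 1751.01
Current position: (1492.85, -698.58). Target: (-1461, -2356). Remaining: Δeast = -2953.85, Δnorth = -1657.42.
Bearing = atan2(-2953.85, -1657.42) mod 360° = 240.70°; distance = √((-2953.85)² + (-1657.42)²) = 3387.080 m.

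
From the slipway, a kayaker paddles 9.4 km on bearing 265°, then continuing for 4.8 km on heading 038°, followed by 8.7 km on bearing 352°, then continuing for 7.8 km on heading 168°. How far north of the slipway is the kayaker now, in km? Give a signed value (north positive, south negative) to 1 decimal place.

Leg 1 (265°, 9.4 km): east 9.4 sin 265° = -9.36, north 9.4 cos 265° = -0.82
Leg 2 (038°, 4.8 km): east 4.8 sin 38° = 2.96, north 4.8 cos 38° = 3.78
Leg 3 (352°, 8.7 km): east 8.7 sin 352° = -1.21, north 8.7 cos 352° = 8.62
Leg 4 (168°, 7.8 km): east 7.8 sin 168° = 1.62, north 7.8 cos 168° = -7.63
Net north component: 3.95 km.

3.9 km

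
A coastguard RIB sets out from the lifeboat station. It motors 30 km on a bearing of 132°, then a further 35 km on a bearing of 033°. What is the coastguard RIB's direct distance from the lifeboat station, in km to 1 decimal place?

Leg 1 (132°, 30 km): east 30 sin 132° = 22.29, north 30 cos 132° = -20.07
Leg 2 (033°, 35 km): east 35 sin 33° = 19.06, north 35 cos 33° = 29.35
Net: 41.36 east, 9.28 north. Distance = √((41.36)² + (9.28)²) = 42.385 km.

42.4 km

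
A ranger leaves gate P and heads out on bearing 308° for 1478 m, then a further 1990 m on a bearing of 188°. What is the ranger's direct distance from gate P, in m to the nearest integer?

Leg 1 (308°, 1478 m): east 1478 sin 308° = -1164.68, north 1478 cos 308° = 909.95
Leg 2 (188°, 1990 m): east 1990 sin 188° = -276.95, north 1990 cos 188° = -1970.63
Net: -1441.63 east, -1060.69 north. Distance = √((-1441.63)² + (-1060.69)²) = 1789.794 m.

1790 m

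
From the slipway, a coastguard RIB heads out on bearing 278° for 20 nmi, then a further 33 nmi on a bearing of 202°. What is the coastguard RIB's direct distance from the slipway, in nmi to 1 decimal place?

Leg 1 (278°, 20 nmi): east 20 sin 278° = -19.81, north 20 cos 278° = 2.78
Leg 2 (202°, 33 nmi): east 33 sin 202° = -12.36, north 33 cos 202° = -30.60
Net: -32.17 east, -27.81 north. Distance = √((-32.17)² + (-27.81)²) = 42.525 nmi.

42.5 nmi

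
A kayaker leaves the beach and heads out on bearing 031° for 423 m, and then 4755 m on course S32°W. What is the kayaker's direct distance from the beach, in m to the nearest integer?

4332 m

Leg 1 (031°, 423 m): east 423 sin 31° = 217.86, north 423 cos 31° = 362.58
Leg 2 (S32°W, 4755 m): east 4755 sin 212° = -2519.77, north 4755 cos 212° = -4032.47
Net: -2301.90 east, -3669.89 north. Distance = √((-2301.90)² + (-3669.89)²) = 4332.071 m.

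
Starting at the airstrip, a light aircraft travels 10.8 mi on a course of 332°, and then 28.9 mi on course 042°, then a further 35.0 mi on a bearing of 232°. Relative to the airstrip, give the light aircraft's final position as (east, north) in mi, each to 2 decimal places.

(-13.31, 9.46)

Leg 1 (332°, 10.8 mi): east 10.8 sin 332° = -5.07, north 10.8 cos 332° = 9.54
Leg 2 (042°, 28.9 mi): east 28.9 sin 42° = 19.34, north 28.9 cos 42° = 21.48
Leg 3 (232°, 35.0 mi): east 35.0 sin 232° = -27.58, north 35.0 cos 232° = -21.55
Summing: -13.31 mi east, 9.46 mi north → (-13.31, 9.46).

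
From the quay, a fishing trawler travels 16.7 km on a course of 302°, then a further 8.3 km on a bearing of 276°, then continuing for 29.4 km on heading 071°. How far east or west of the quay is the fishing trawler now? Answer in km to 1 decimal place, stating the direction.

Leg 1 (302°, 16.7 km): east 16.7 sin 302° = -14.16, north 16.7 cos 302° = 8.85
Leg 2 (276°, 8.3 km): east 8.3 sin 276° = -8.25, north 8.3 cos 276° = 0.87
Leg 3 (071°, 29.4 km): east 29.4 sin 71° = 27.80, north 29.4 cos 71° = 9.57
Net east component: 5.38 km.

5.4 km east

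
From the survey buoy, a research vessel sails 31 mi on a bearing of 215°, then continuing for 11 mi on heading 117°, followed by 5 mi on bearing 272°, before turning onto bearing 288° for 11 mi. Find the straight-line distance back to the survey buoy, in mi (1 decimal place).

35.6 mi

Leg 1 (215°, 31 mi): east 31 sin 215° = -17.78, north 31 cos 215° = -25.39
Leg 2 (117°, 11 mi): east 11 sin 117° = 9.80, north 11 cos 117° = -4.99
Leg 3 (272°, 5 mi): east 5 sin 272° = -5.00, north 5 cos 272° = 0.17
Leg 4 (288°, 11 mi): east 11 sin 288° = -10.46, north 11 cos 288° = 3.40
Net: -23.44 east, -26.81 north. Distance = √((-23.44)² + (-26.81)²) = 35.614 mi.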